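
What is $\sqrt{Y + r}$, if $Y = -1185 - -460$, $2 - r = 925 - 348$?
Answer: $10 i \sqrt{13} \approx 36.056 i$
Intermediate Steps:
$r = -575$ ($r = 2 - \left(925 - 348\right) = 2 - 577 = -575$)
$Y = -725$ ($Y = -1185 + 460 = -725$)
$\sqrt{Y + r} = \sqrt{-725 - 575} = \sqrt{-1300} = 10 i \sqrt{13}$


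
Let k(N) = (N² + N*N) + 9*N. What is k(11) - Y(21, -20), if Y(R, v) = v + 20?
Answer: 341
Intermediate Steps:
Y(R, v) = 20 + v
k(N) = 2*N² + 9*N (k(N) = (N² + N²) + 9*N = 2*N² + 9*N)
k(11) - Y(21, -20) = 11*(9 + 2*11) - (20 - 20) = 11*(9 + 22) - 1*0 = 11*31 + 0 = 341 + 0 = 341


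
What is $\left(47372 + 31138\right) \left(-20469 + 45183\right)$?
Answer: $1940296140$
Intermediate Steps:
$\left(47372 + 31138\right) \left(-20469 + 45183\right) = 78510 \cdot 24714 = 1940296140$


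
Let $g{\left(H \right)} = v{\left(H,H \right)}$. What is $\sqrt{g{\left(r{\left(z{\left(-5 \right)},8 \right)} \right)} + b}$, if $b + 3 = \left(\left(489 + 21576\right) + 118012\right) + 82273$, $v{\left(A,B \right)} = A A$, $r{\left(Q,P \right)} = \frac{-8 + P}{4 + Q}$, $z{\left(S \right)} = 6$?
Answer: $\sqrt{222347} \approx 471.54$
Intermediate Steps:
$r{\left(Q,P \right)} = \frac{-8 + P}{4 + Q}$
$v{\left(A,B \right)} = A^{2}$
$b = 222347$ ($b = -3 + \left(\left(\left(489 + 21576\right) + 118012\right) + 82273\right) = -3 + \left(\left(22065 + 118012\right) + 82273\right) = -3 + \left(140077 + 82273\right) = -3 + 222350 = 222347$)
$g{\left(H \right)} = H^{2}$
$\sqrt{g{\left(r{\left(z{\left(-5 \right)},8 \right)} \right)} + b} = \sqrt{\left(\frac{-8 + 8}{4 + 6}\right)^{2} + 222347} = \sqrt{\left(\frac{1}{10} \cdot 0\right)^{2} + 222347} = \sqrt{0^{2} + 222347} = \sqrt{0 + 222347} = \sqrt{222347}$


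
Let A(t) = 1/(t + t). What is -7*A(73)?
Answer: -7/146 ≈ -0.047945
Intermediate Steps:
A(t) = 1/(2*t)
-7*A(73) = -7/(2*73) = -7*1/146 = -7/146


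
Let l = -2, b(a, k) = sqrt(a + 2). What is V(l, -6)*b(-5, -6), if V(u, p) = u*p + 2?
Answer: 14*I*sqrt(3) ≈ 24.249*I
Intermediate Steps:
b(a, k) = sqrt(2 + a)
V(u, p) = 2 + p*u (V(u, p) = p*u + 2 = 2 + p*u)
V(l, -6)*b(-5, -6) = (2 - 6*(-2))*sqrt(2 - 5) = (2 + 12)*sqrt(-3) = 14*(I*sqrt(3)) = 14*I*sqrt(3)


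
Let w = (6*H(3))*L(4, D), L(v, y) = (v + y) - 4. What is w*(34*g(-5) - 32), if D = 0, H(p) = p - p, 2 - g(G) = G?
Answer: 0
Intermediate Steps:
g(G) = 2 - G
H(p) = 0
L(v, y) = -4 + v + y
w = 0 (w = (6*0)*(-4 + 4 + 0) = 0*0 = 0)
w*(34*g(-5) - 32) = 0*(34*(2 - 1*(-5)) - 32) = 0*(34*(2 + 5) - 32) = 0*(34*7 - 32) = 0*(238 - 32) = 0*206 = 0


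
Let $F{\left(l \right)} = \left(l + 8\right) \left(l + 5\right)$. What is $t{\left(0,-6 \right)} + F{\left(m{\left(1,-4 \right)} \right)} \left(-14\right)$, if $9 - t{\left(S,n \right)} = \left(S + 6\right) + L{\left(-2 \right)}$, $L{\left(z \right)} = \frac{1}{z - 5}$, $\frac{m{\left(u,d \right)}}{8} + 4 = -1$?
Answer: $- \frac{109738}{7} \approx -15677.0$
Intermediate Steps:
$m{\left(u,d \right)} = -40$ ($m{\left(u,d \right)} = -32 + 8 \left(-1\right) = -32 - 8 = -40$)
$L{\left(z \right)} = \frac{1}{-5 + z}$
$t{\left(S,n \right)} = \frac{22}{7} - S$ ($t{\left(S,n \right)} = 9 - \left(\left(S + 6\right) + \frac{1}{-5 - 2}\right) = 9 - \left(\left(6 + S\right) + \frac{1}{-7}\right) = 9 - \left(\left(6 + S\right) - \frac{1}{7}\right) = 9 - \left(\frac{41}{7} + S\right) = \frac{22}{7} - S$)
$F{\left(l \right)} = \left(5 + l\right) \left(8 + l\right)$ ($F{\left(l \right)} = \left(8 + l\right) \left(5 + l\right) = \left(5 + l\right) \left(8 + l\right)$)
$t{\left(0,-6 \right)} + F{\left(m{\left(1,-4 \right)} \right)} \left(-14\right) = \left(\frac{22}{7} - 0\right) + \left(40 + \left(-40\right)^{2} + 13 \left(-40\right)\right) \left(-14\right) = \left(\frac{22}{7} + 0\right) + \left(40 + 1600 - 520\right) \left(-14\right) = \frac{22}{7} + 1120 \left(-14\right) = \frac{22}{7} - 15680 = - \frac{109738}{7}$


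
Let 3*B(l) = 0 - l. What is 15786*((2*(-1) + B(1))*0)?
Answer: 0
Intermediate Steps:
B(l) = -l/3 (B(l) = (0 - l)/3 = (-l)/3 = -l/3)
15786*((2*(-1) + B(1))*0) = 15786*((2*(-1) - ⅓*1)*0) = 15786*((-2 - ⅓)*0) = 15786*(-7/3*0) = 15786*0 = 0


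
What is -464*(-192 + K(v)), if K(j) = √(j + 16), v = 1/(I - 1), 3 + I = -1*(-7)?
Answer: 89088 - 3248*√3/3 ≈ 87213.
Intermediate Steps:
I = 4 (I = -3 - 1*(-7) = -3 + 7 = 4)
v = ⅓ (v = 1/(4 - 1) = 1/3 = ⅓ ≈ 0.33333)
K(j) = √(16 + j)
-464*(-192 + K(v)) = -464*(-192 + √(16 + ⅓)) = -464*(-192 + √(49/3)) = -464*(-192 + 7*√3/3) = 89088 - 3248*√3/3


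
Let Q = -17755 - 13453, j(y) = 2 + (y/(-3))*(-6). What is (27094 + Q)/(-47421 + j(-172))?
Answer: 4114/47763 ≈ 0.086134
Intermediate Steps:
j(y) = 2 + 2*y (j(y) = 2 + (y*(-1/3))*(-6) = 2 - y/3*(-6) = 2 + 2*y)
Q = -31208
(27094 + Q)/(-47421 + j(-172)) = (27094 - 31208)/(-47421 + (2 + 2*(-172))) = -4114/(-47421 + (2 - 344)) = -4114/(-47421 - 342) = -4114/(-47763) = -4114*(-1/47763) = 4114/47763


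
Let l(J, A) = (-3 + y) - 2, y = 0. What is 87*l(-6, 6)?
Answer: -435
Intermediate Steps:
l(J, A) = -5 (l(J, A) = (-3 + 0) - 2 = -3 - 2 = -5)
87*l(-6, 6) = 87*(-5) = -435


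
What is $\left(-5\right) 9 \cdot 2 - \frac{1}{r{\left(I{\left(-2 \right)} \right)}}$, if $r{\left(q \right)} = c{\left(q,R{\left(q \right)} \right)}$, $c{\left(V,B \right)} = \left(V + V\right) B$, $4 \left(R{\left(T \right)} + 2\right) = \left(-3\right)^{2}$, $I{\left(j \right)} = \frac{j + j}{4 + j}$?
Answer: $-89$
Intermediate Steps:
$I{\left(j \right)} = \frac{2 j}{4 + j}$
$R{\left(T \right)} = \frac{1}{4}$ ($R{\left(T \right)} = -2 + \frac{\left(-3\right)^{2}}{4} = -2 + \frac{1}{4} \cdot 9 = -2 + \frac{9}{4} = \frac{1}{4}$)
$c{\left(V,B \right)} = 2 B V$ ($c{\left(V,B \right)} = 2 V B = 2 B V$)
$r{\left(q \right)} = \frac{q}{2}$ ($r{\left(q \right)} = 2 \cdot \frac{1}{4} q = \frac{q}{2}$)
$\left(-5\right) 9 \cdot 2 - \frac{1}{r{\left(I{\left(-2 \right)} \right)}} = \left(-5\right) 9 \cdot 2 - \frac{1}{\frac{1}{2} \cdot 2 \left(-2\right) \frac{1}{4 - 2}} = \left(-45\right) 2 - \frac{1}{\frac{1}{2} \cdot 2 \left(-2\right) \frac{1}{2}} = -90 - \frac{1}{\frac{1}{2} \cdot 2 \left(-2\right) \frac{1}{2}} = -90 - \frac{1}{\frac{1}{2} \left(-2\right)} = -90 - \frac{1}{-1} = -90 - -1 = -90 + 1 = -89$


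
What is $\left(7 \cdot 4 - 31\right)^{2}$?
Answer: $9$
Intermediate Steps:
$\left(7 \cdot 4 - 31\right)^{2} = \left(28 - 31\right)^{2} = \left(-3\right)^{2} = 9$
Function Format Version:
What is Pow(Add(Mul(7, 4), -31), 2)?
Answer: 9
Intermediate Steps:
Pow(Add(Mul(7, 4), -31), 2) = Pow(Add(28, -31), 2) = Pow(-3, 2) = 9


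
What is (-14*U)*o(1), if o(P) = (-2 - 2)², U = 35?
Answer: -7840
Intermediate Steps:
o(P) = 16 (o(P) = (-4)² = 16)
(-14*U)*o(1) = -14*35*16 = -490*16 = -7840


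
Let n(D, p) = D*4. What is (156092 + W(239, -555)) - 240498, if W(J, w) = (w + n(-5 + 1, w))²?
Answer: 241635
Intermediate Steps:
n(D, p) = 4*D
W(J, w) = (-16 + w)² (W(J, w) = (w + 4*(-5 + 1))² = (w + 4*(-4))² = (w - 16)² = (-16 + w)²)
(156092 + W(239, -555)) - 240498 = (156092 + (-16 - 555)²) - 240498 = (156092 + (-571)²) - 240498 = (156092 + 326041) - 240498 = 482133 - 240498 = 241635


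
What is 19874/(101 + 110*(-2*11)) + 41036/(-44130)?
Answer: -54011228/5685415 ≈ -9.5000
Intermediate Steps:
19874/(101 + 110*(-2*11)) + 41036/(-44130) = 19874/(101 + 110*(-22)) + 41036*(-1/44130) = 19874/(101 - 2420) - 20518/22065 = 19874/(-2319) - 20518/22065 = 19874*(-1/2319) - 20518/22065 = -19874/2319 - 20518/22065 = -54011228/5685415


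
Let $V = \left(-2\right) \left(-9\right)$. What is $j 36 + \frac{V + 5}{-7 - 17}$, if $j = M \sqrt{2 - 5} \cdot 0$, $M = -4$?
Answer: $- \frac{23}{24} \approx -0.95833$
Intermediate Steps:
$V = 18$
$j = 0$ ($j = - 4 \sqrt{2 - 5} \cdot 0 = - 4 \sqrt{-3} \cdot 0 = - 4 i \sqrt{3} \cdot 0 = 0$)
$j 36 + \frac{V + 5}{-7 - 17} = 0 \cdot 36 + \frac{18 + 5}{-7 - 17} = 0 + \frac{23}{-24} = 0 + 23 \left(- \frac{1}{24}\right) = 0 - \frac{23}{24} = - \frac{23}{24}$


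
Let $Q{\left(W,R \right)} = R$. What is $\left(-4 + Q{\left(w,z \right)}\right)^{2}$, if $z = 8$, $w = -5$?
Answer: $16$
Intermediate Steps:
$\left(-4 + Q{\left(w,z \right)}\right)^{2} = \left(-4 + 8\right)^{2} = 4^{2} = 16$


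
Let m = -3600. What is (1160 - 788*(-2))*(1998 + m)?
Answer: -4383072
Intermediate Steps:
(1160 - 788*(-2))*(1998 + m) = (1160 - 788*(-2))*(1998 - 3600) = (1160 + 1576)*(-1602) = 2736*(-1602) = -4383072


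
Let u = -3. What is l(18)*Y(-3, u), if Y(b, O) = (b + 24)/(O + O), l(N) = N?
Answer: -63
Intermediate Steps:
Y(b, O) = (24 + b)/(2*O) (Y(b, O) = (24 + b)/((2*O)) = (24 + b)*(1/(2*O)) = (24 + b)/(2*O))
l(18)*Y(-3, u) = 18*((½)*(24 - 3)/(-3)) = 18*((½)*(-⅓)*21) = 18*(-7/2) = -63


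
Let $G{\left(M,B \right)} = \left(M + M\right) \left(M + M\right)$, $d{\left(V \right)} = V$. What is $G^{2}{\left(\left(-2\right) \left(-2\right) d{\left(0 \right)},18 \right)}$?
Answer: $0$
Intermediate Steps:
$G{\left(M,B \right)} = 4 M^{2}$ ($G{\left(M,B \right)} = 2 M 2 M = 4 M^{2}$)
$G^{2}{\left(\left(-2\right) \left(-2\right) d{\left(0 \right)},18 \right)} = \left(4 \left(\left(-2\right) \left(-2\right) 0\right)^{2}\right)^{2} = \left(4 \left(4 \cdot 0\right)^{2}\right)^{2} = \left(4 \cdot 0^{2}\right)^{2} = \left(4 \cdot 0\right)^{2} = 0^{2} = 0$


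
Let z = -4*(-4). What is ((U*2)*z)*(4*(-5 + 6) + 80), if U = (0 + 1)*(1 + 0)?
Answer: 2688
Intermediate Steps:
U = 1 (U = 1*1 = 1)
z = 16
((U*2)*z)*(4*(-5 + 6) + 80) = ((1*2)*16)*(4*(-5 + 6) + 80) = (2*16)*(4*1 + 80) = 32*(4 + 80) = 32*84 = 2688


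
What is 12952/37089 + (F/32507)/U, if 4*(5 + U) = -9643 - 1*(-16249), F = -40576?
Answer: 1383444130024/3970212441039 ≈ 0.34846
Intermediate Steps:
U = 3293/2 (U = -5 + (-9643 - 1*(-16249))/4 = -5 + (-9643 + 16249)/4 = -5 + (¼)*6606 = -5 + 3303/2 = 3293/2 ≈ 1646.5)
12952/37089 + (F/32507)/U = 12952/37089 + (-40576/32507)/(3293/2) = 12952*(1/37089) - 40576*1/32507*(2/3293) = 12952/37089 - 40576/32507*2/3293 = 12952/37089 - 81152/107045551 = 1383444130024/3970212441039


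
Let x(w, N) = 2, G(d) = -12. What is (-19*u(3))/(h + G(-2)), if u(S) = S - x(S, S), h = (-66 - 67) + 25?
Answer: 19/120 ≈ 0.15833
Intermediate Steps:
h = -108 (h = -133 + 25 = -108)
u(S) = -2 + S (u(S) = S - 1*2 = S - 2 = -2 + S)
(-19*u(3))/(h + G(-2)) = (-19*(-2 + 3))/(-108 - 12) = -19*1/(-120) = -19*(-1/120) = 19/120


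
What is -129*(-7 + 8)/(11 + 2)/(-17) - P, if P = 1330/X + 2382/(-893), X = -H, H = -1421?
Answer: 92751587/40062659 ≈ 2.3152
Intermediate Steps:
X = 1421 (X = -1*(-1421) = 1421)
P = -313876/181279 (P = 1330/1421 + 2382/(-893) = 1330*(1/1421) + 2382*(-1/893) = 190/203 - 2382/893 = -313876/181279 ≈ -1.7315)
-129*(-7 + 8)/(11 + 2)/(-17) - P = -129*(-7 + 8)/(11 + 2)/(-17) - 1*(-313876/181279) = -129*1/13*(-1)/17 + 313876/181279 = -129*1*(1/13)*(-1)/17 + 313876/181279 = -129*(-1)/(13*17) + 313876/181279 = -129*(-1/221) + 313876/181279 = 129/221 + 313876/181279 = 92751587/40062659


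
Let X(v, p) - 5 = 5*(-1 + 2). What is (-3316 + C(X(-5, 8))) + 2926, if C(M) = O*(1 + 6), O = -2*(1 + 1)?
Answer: -418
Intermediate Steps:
O = -4 (O = -2*2 = -4)
X(v, p) = 10 (X(v, p) = 5 + 5*(-1 + 2) = 5 + 5*1 = 5 + 5 = 10)
C(M) = -28 (C(M) = -4*(1 + 6) = -4*7 = -28)
(-3316 + C(X(-5, 8))) + 2926 = (-3316 - 28) + 2926 = -3344 + 2926 = -418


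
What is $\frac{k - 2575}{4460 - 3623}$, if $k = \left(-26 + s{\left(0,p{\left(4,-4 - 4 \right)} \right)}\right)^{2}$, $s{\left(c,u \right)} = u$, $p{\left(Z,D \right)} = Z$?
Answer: $- \frac{697}{279} \approx -2.4982$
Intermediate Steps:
$k = 484$ ($k = \left(-26 + 4\right)^{2} = \left(-22\right)^{2} = 484$)
$\frac{k - 2575}{4460 - 3623} = \frac{484 - 2575}{4460 - 3623} = - \frac{2091}{837} = \left(-2091\right) \frac{1}{837} = - \frac{697}{279}$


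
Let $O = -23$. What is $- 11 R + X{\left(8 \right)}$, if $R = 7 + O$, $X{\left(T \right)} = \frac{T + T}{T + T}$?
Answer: $177$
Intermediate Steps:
$X{\left(T \right)} = 1$ ($X{\left(T \right)} = \frac{2 T}{2 T} = 2 T \frac{1}{2 T} = 1$)
$R = -16$ ($R = 7 - 23 = -16$)
$- 11 R + X{\left(8 \right)} = \left(-11\right) \left(-16\right) + 1 = 176 + 1 = 177$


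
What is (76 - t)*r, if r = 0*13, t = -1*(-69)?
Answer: 0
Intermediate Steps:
t = 69
r = 0
(76 - t)*r = (76 - 1*69)*0 = (76 - 69)*0 = 7*0 = 0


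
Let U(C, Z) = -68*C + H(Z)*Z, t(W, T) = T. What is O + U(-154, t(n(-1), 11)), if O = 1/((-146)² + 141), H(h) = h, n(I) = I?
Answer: 227294002/21457 ≈ 10593.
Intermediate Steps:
O = 1/21457 (O = 1/(21316 + 141) = 1/21457 ≈ 4.6605e-5)
U(C, Z) = Z² - 68*C (U(C, Z) = -68*C + Z*Z = -68*C + Z² = Z² - 68*C)
O + U(-154, t(n(-1), 11)) = 1/21457 + (11² - 68*(-154)) = 1/21457 + (121 + 10472) = 1/21457 + 10593 = 227294002/21457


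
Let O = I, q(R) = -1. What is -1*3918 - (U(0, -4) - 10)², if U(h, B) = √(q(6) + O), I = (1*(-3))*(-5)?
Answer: -4032 + 20*√14 ≈ -3957.2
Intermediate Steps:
I = 15 (I = -3*(-5) = 15)
O = 15
U(h, B) = √14 (U(h, B) = √(-1 + 15) = √14)
-1*3918 - (U(0, -4) - 10)² = -1*3918 - (√14 - 10)² = -3918 - (-10 + √14)²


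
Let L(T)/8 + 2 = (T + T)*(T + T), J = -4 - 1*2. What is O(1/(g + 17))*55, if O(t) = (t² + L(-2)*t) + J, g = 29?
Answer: -414865/2116 ≈ -196.06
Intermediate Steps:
J = -6 (J = -4 - 2 = -6)
L(T) = -16 + 32*T² (L(T) = -16 + 8*((T + T)*(T + T)) = -16 + 8*((2*T)*(2*T)) = -16 + 8*(4*T²) = -16 + 32*T²)
O(t) = -6 + t² + 112*t (O(t) = (t² + (-16 + 32*(-2)²)*t) - 6 = (t² + (-16 + 32*4)*t) - 6 = (t² + (-16 + 128)*t) - 6 = (t² + 112*t) - 6 = -6 + t² + 112*t)
O(1/(g + 17))*55 = (-6 + (1/(29 + 17))² + 112/(29 + 17))*55 = (-6 + (1/46)² + 112/46)*55 = (-6 + (1/46)² + 112*(1/46))*55 = (-6 + 1/2116 + 56/23)*55 = -7543/2116*55 = -414865/2116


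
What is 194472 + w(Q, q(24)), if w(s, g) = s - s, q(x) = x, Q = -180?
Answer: 194472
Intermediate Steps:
w(s, g) = 0
194472 + w(Q, q(24)) = 194472 + 0 = 194472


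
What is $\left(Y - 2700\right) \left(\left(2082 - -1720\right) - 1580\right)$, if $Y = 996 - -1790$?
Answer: $191092$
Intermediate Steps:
$Y = 2786$ ($Y = 996 + 1790 = 2786$)
$\left(Y - 2700\right) \left(\left(2082 - -1720\right) - 1580\right) = \left(2786 - 2700\right) \left(\left(2082 - -1720\right) - 1580\right) = 86 \left(\left(2082 + 1720\right) - 1580\right) = 86 \left(3802 - 1580\right) = 86 \cdot 2222 = 191092$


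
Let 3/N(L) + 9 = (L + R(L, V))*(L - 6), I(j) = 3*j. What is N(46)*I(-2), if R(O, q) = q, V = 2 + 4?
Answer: -18/2071 ≈ -0.0086915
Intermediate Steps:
V = 6
N(L) = 3/(-9 + (-6 + L)*(6 + L)) (N(L) = 3/(-9 + (L + 6)*(L - 6)) = 3/(-9 + (6 + L)*(-6 + L)) = 3/(-9 + (-6 + L)*(6 + L)))
N(46)*I(-2) = (3/(-45 + 46²))*(3*(-2)) = (3/(-45 + 2116))*(-6) = (3/2071)*(-6) = -18/2071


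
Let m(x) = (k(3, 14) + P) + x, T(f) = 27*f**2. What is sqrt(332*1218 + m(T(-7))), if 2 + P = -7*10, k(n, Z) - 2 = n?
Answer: 8*sqrt(6338) ≈ 636.89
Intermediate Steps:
k(n, Z) = 2 + n
P = -72 (P = -2 - 7*10 = -2 - 70 = -72)
m(x) = -67 + x (m(x) = ((2 + 3) - 72) + x = (5 - 72) + x = -67 + x)
sqrt(332*1218 + m(T(-7))) = sqrt(332*1218 + (-67 + 27*(-7)**2)) = sqrt(404376 + (-67 + 27*49)) = sqrt(404376 + (-67 + 1323)) = sqrt(404376 + 1256) = sqrt(405632) = 8*sqrt(6338)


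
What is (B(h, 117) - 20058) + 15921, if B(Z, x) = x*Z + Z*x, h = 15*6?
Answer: 16923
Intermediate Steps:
h = 90
B(Z, x) = 2*Z*x (B(Z, x) = Z*x + Z*x = 2*Z*x)
(B(h, 117) - 20058) + 15921 = (2*90*117 - 20058) + 15921 = (21060 - 20058) + 15921 = 1002 + 15921 = 16923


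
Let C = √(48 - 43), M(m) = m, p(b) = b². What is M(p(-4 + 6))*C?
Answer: 4*√5 ≈ 8.9443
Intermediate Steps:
C = √5 ≈ 2.2361
M(p(-4 + 6))*C = (-4 + 6)²*√5 = 2²*√5 = 4*√5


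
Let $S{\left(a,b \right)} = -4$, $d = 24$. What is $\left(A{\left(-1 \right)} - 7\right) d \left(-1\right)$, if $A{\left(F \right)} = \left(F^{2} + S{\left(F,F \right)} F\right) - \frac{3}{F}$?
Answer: $-24$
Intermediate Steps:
$A{\left(F \right)} = F^{2} - 4 F - \frac{3}{F}$ ($A{\left(F \right)} = \left(F^{2} - 4 F\right) - \frac{3}{F} = F^{2} - 4 F - \frac{3}{F}$)
$\left(A{\left(-1 \right)} - 7\right) d \left(-1\right) = \left(\frac{-3 + \left(-1\right)^{2} \left(-4 - 1\right)}{-1} - 7\right) 24 \left(-1\right) = \left(- (-3 + 1 \left(-5\right)) - 7\right) 24 \left(-1\right) = \left(- (-3 - 5) - 7\right) 24 \left(-1\right) = \left(\left(-1\right) \left(-8\right) - 7\right) 24 \left(-1\right) = \left(8 - 7\right) 24 \left(-1\right) = 1 \cdot 24 \left(-1\right) = 24 \left(-1\right) = -24$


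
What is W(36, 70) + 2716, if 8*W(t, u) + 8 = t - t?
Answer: 2715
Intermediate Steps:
W(t, u) = -1 (W(t, u) = -1 + (t - t)/8 = -1 + (⅛)*0 = -1 + 0 = -1)
W(36, 70) + 2716 = -1 + 2716 = 2715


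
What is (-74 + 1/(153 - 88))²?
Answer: 23126481/4225 ≈ 5473.7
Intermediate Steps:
(-74 + 1/(153 - 88))² = (-74 + 1/65)² = (-4809/65)² = 23126481/4225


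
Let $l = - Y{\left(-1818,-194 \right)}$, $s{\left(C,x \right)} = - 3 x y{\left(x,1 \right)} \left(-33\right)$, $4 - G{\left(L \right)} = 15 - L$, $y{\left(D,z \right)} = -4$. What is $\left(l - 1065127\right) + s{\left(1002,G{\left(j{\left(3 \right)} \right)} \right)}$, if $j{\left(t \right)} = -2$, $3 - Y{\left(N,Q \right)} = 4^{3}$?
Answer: $-1059918$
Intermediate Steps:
$Y{\left(N,Q \right)} = -61$ ($Y{\left(N,Q \right)} = 3 - 4^{3} = 3 - 64 = -61$)
$G{\left(L \right)} = -11 + L$ ($G{\left(L \right)} = 4 - \left(15 - L\right) = 4 + \left(-15 + L\right) = -11 + L$)
$s{\left(C,x \right)} = - 396 x$ ($s{\left(C,x \right)} = - 3 x \left(-4\right) \left(-33\right) = 12 x \left(-33\right) = - 396 x$)
$l = 61$ ($l = \left(-1\right) \left(-61\right) = 61$)
$\left(l - 1065127\right) + s{\left(1002,G{\left(j{\left(3 \right)} \right)} \right)} = \left(61 - 1065127\right) - 396 \left(-11 - 2\right) = -1065066 - -5148 = -1065066 + 5148 = -1059918$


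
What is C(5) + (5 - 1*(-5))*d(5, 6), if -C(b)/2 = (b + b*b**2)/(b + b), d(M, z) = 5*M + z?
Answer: 284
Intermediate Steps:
d(M, z) = z + 5*M
C(b) = -(b + b**3)/b (C(b) = -2*(b + b*b**2)/(b + b) = -2*(b + b**3)/(2*b) = -2*(b + b**3)*1/(2*b) = -(b + b**3)/b)
C(5) + (5 - 1*(-5))*d(5, 6) = (-1 - 1*5**2) + (5 - 1*(-5))*(6 + 5*5) = (-1 - 1*25) + (5 + 5)*(6 + 25) = (-1 - 25) + 10*31 = -26 + 310 = 284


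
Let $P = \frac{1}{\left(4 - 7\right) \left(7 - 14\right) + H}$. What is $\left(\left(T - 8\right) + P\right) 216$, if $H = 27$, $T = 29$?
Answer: $\frac{9081}{2} \approx 4540.5$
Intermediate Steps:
$P = \frac{1}{48}$ ($P = \frac{1}{\left(4 - 7\right) \left(7 - 14\right) + 27} = \frac{1}{\left(-3\right) \left(-7\right) + 27} = \frac{1}{21 + 27} = \frac{1}{48} \approx 0.020833$)
$\left(\left(T - 8\right) + P\right) 216 = \left(\left(29 - 8\right) + \frac{1}{48}\right) 216 = \left(21 + \frac{1}{48}\right) 216 = \frac{1009}{48} \cdot 216 = \frac{9081}{2}$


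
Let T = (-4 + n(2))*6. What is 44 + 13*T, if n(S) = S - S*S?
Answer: -424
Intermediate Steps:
n(S) = S - S²
T = -36 (T = (-4 + 2*(1 - 1*2))*6 = (-4 + 2*(1 - 2))*6 = (-4 + 2*(-1))*6 = (-4 - 2)*6 = -6*6 = -36)
44 + 13*T = 44 + 13*(-36) = 44 - 468 = -424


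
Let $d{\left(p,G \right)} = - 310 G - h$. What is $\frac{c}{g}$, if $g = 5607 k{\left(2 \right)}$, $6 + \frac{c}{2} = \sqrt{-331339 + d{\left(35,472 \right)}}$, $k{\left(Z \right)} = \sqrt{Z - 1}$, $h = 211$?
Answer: $- \frac{4}{1869} + \frac{2 i \sqrt{477870}}{5607} \approx -0.0021402 + 0.24658 i$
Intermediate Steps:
$k{\left(Z \right)} = \sqrt{-1 + Z}$
$d{\left(p,G \right)} = -211 - 310 G$ ($d{\left(p,G \right)} = - 310 G - 211 = -211 - 310 G$)
$c = -12 + 2 i \sqrt{477870}$ ($c = -12 + 2 \sqrt{-331339 - 146531} = -12 + 2 \sqrt{-477870} = -12 + 2 i \sqrt{477870} \approx -12.0 + 1382.6 i$)
$g = 5607$ ($g = 5607 \sqrt{-1 + 2} = 5607 \sqrt{1} = 5607 \cdot 1 = 5607$)
$\frac{c}{g} = \frac{-12 + 2 i \sqrt{477870}}{5607} = \left(-12 + 2 i \sqrt{477870}\right) \frac{1}{5607} = - \frac{4}{1869} + \frac{2 i \sqrt{477870}}{5607}$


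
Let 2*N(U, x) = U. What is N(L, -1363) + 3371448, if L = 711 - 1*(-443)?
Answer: 3372025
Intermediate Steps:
L = 1154 (L = 711 + 443 = 1154)
N(U, x) = U/2
N(L, -1363) + 3371448 = (½)*1154 + 3371448 = 577 + 3371448 = 3372025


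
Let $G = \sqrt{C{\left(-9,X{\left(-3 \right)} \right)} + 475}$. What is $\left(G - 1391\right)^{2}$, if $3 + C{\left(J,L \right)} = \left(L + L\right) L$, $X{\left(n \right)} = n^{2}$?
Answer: $\left(1391 - \sqrt{634}\right)^{2} \approx 1.8655 \cdot 10^{6}$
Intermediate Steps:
$C{\left(J,L \right)} = -3 + 2 L^{2}$ ($C{\left(J,L \right)} = -3 + \left(L + L\right) L = -3 + 2 L L = -3 + 2 L^{2}$)
$G = \sqrt{634}$ ($G = \sqrt{\left(-3 + 2 \left(\left(-3\right)^{2}\right)^{2}\right) + 475} = \sqrt{\left(-3 + 2 \cdot 9^{2}\right) + 475} = \sqrt{\left(-3 + 2 \cdot 81\right) + 475} = \sqrt{\left(-3 + 162\right) + 475} = \sqrt{159 + 475} = \sqrt{634} \approx 25.179$)
$\left(G - 1391\right)^{2} = \left(\sqrt{634} - 1391\right)^{2} = \left(-1391 + \sqrt{634}\right)^{2}$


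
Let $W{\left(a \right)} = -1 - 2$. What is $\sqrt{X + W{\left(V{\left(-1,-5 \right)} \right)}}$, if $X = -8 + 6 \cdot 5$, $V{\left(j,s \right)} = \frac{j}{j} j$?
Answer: $\sqrt{19} \approx 4.3589$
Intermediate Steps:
$V{\left(j,s \right)} = j$ ($V{\left(j,s \right)} = 1 j = j$)
$W{\left(a \right)} = -3$ ($W{\left(a \right)} = -1 - 2 = -3$)
$X = 22$ ($X = -8 + 30 = 22$)
$\sqrt{X + W{\left(V{\left(-1,-5 \right)} \right)}} = \sqrt{22 - 3} = \sqrt{19}$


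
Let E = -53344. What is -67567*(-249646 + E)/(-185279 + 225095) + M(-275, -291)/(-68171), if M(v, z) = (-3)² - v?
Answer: 697802622281843/1357148268 ≈ 5.1417e+5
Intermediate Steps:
M(v, z) = 9 - v
-67567*(-249646 + E)/(-185279 + 225095) + M(-275, -291)/(-68171) = -67567*(-249646 - 53344)/(-185279 + 225095) + (9 - 1*(-275))/(-68171) = -67567/(39816/(-302990)) + (9 + 275)*(-1/68171) = -67567/(39816*(-1/302990)) + 284*(-1/68171) = -67567/(-19908/151495) - 284/68171 = -67567*(-151495/19908) - 284/68171 = 10236062665/19908 - 284/68171 = 697802622281843/1357148268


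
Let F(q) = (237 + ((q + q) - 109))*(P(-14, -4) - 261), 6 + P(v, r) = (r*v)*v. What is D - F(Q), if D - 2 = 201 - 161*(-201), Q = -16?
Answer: 133460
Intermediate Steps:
P(v, r) = -6 + r*v² (P(v, r) = -6 + (r*v)*v = -6 + r*v²)
F(q) = -134528 - 2102*q (F(q) = (237 + ((q + q) - 109))*((-6 - 4*(-14)²) - 261) = (237 + (2*q - 109))*((-6 - 4*196) - 261) = (237 + (-109 + 2*q))*((-6 - 784) - 261) = (128 + 2*q)*(-790 - 261) = (128 + 2*q)*(-1051) = -134528 - 2102*q)
D = 32564 (D = 2 + (201 - 161*(-201)) = 2 + (201 + 32361) = 2 + 32562 = 32564)
D - F(Q) = 32564 - (-134528 - 2102*(-16)) = 32564 - (-134528 + 33632) = 32564 - 1*(-100896) = 32564 + 100896 = 133460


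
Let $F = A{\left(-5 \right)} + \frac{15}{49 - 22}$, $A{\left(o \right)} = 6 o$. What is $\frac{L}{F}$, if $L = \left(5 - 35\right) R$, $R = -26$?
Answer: $- \frac{1404}{53} \approx -26.491$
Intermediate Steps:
$L = 780$ ($L = \left(5 - 35\right) \left(-26\right) = \left(-30\right) \left(-26\right) = 780$)
$F = - \frac{265}{9}$ ($F = 6 \left(-5\right) + \frac{15}{49 - 22} = -30 + \frac{15}{27} = -30 + 15 \cdot \frac{1}{27} = -30 + \frac{5}{9} = - \frac{265}{9} \approx -29.444$)
$\frac{L}{F} = \frac{780}{- \frac{265}{9}} = 780 \left(- \frac{9}{265}\right) = - \frac{1404}{53}$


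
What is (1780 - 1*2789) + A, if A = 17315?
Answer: 16306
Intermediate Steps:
(1780 - 1*2789) + A = (1780 - 1*2789) + 17315 = (1780 - 2789) + 17315 = -1009 + 17315 = 16306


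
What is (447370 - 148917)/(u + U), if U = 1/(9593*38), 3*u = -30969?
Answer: -108796265902/3763084481 ≈ -28.911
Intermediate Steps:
u = -10323 (u = (⅓)*(-30969) = -10323)
U = 1/364534 ≈ 2.7432e-6
(447370 - 148917)/(u + U) = (447370 - 148917)/(-10323 + 1/364534) = 298453/(-3763084481/364534) = 298453*(-364534/3763084481) = -108796265902/3763084481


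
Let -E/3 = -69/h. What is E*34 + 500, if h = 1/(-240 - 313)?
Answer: -3891514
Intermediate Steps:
h = -1/553 (h = 1/(-553) = -1/553 ≈ -0.0018083)
E = -114471 (E = -(-207)/(-1/553) = -(-207)*(-553) = -3*38157 = -114471)
E*34 + 500 = -114471*34 + 500 = -3892014 + 500 = -3891514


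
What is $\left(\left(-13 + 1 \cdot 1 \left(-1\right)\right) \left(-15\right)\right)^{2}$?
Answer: $44100$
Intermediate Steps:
$\left(\left(-13 + 1 \cdot 1 \left(-1\right)\right) \left(-15\right)\right)^{2} = \left(\left(-13 + 1 \left(-1\right)\right) \left(-15\right)\right)^{2} = \left(\left(-13 - 1\right) \left(-15\right)\right)^{2} = \left(\left(-14\right) \left(-15\right)\right)^{2} = 210^{2} = 44100$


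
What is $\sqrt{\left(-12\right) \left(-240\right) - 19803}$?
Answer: $i \sqrt{16923} \approx 130.09 i$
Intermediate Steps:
$\sqrt{\left(-12\right) \left(-240\right) - 19803} = \sqrt{2880 - 19803} = \sqrt{-16923} = i \sqrt{16923}$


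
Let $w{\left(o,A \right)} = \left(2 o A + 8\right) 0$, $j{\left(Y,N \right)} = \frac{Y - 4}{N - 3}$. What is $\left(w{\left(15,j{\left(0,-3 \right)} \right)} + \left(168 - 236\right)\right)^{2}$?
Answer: $4624$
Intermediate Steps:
$j{\left(Y,N \right)} = \frac{-4 + Y}{-3 + N}$
$w{\left(o,A \right)} = 0$ ($w{\left(o,A \right)} = \left(2 A o + 8\right) 0 = \left(8 + 2 A o\right) 0 = 0$)
$\left(w{\left(15,j{\left(0,-3 \right)} \right)} + \left(168 - 236\right)\right)^{2} = \left(0 + \left(168 - 236\right)\right)^{2} = \left(0 - 68\right)^{2} = \left(-68\right)^{2} = 4624$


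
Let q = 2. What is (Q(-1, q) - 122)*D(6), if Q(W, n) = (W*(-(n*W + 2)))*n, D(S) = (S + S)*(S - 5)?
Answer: -1464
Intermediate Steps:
D(S) = 2*S*(-5 + S) (D(S) = (2*S)*(-5 + S) = 2*S*(-5 + S))
Q(W, n) = W*n*(-2 - W*n) (Q(W, n) = (W*(-(W*n + 2)))*n = (W*(-(2 + W*n)))*n = (W*(-2 - W*n))*n = W*n*(-2 - W*n))
(Q(-1, q) - 122)*D(6) = (-1*(-1)*2*(2 - 1*2) - 122)*(2*6*(-5 + 6)) = (-1*(-1)*2*(2 - 2) - 122)*(2*6*1) = (-1*(-1)*2*0 - 122)*12 = (0 - 122)*12 = -122*12 = -1464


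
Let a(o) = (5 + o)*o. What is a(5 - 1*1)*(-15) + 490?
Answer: -50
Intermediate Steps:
a(o) = o*(5 + o)
a(5 - 1*1)*(-15) + 490 = ((5 - 1*1)*(5 + (5 - 1*1)))*(-15) + 490 = ((5 - 1)*(5 + (5 - 1)))*(-15) + 490 = (4*(5 + 4))*(-15) + 490 = (4*9)*(-15) + 490 = 36*(-15) + 490 = -540 + 490 = -50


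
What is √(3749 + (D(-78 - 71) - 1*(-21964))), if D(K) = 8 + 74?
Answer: √25795 ≈ 160.61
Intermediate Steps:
D(K) = 82
√(3749 + (D(-78 - 71) - 1*(-21964))) = √(3749 + (82 - 1*(-21964))) = √(3749 + (82 + 21964)) = √(3749 + 22046) = √25795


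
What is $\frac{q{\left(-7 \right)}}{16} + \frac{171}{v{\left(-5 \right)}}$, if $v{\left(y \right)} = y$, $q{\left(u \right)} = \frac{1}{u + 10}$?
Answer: $- \frac{8203}{240} \approx -34.179$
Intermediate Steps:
$q{\left(u \right)} = \frac{1}{10 + u}$
$\frac{q{\left(-7 \right)}}{16} + \frac{171}{v{\left(-5 \right)}} = \frac{1}{\left(10 - 7\right) 16} + \frac{171}{-5} = \frac{1}{3} \cdot \frac{1}{16} + 171 \left(- \frac{1}{5}\right) = \frac{1}{3} \cdot \frac{1}{16} - \frac{171}{5} = \frac{1}{48} - \frac{171}{5} = - \frac{8203}{240}$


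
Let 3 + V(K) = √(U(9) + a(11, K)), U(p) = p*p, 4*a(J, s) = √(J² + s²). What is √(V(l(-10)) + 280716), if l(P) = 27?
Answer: √(1122852 + 2*√(324 + 5*√34))/2 ≈ 529.83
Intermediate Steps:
a(J, s) = √(J² + s²)/4
U(p) = p²
V(K) = -3 + √(81 + √(121 + K²)/4) (V(K) = -3 + √(9² + √(11² + K²)/4) = -3 + √(81 + √(121 + K²)/4))
√(V(l(-10)) + 280716) = √((-3 + √(324 + √(121 + 27²))/2) + 280716) = √((-3 + √(324 + √(121 + 729))/2) + 280716) = √((-3 + √(324 + √850)/2) + 280716) = √((-3 + √(324 + 5*√34)/2) + 280716) = √(280713 + √(324 + 5*√34)/2)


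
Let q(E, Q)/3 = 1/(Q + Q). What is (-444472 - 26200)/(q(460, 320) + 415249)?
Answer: -301230080/265759363 ≈ -1.1335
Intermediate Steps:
q(E, Q) = 3/(2*Q) (q(E, Q) = 3/(Q + Q) = 3/((2*Q)) = 3*(1/(2*Q)) = 3/(2*Q))
(-444472 - 26200)/(q(460, 320) + 415249) = (-444472 - 26200)/((3/2)/320 + 415249) = -470672/((3/2)*(1/320) + 415249) = -470672/(3/640 + 415249) = -470672/265759363/640 = -470672*640/265759363 = -301230080/265759363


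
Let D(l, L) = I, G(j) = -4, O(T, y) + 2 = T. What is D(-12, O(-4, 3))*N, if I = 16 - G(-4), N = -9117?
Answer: -182340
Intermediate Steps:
O(T, y) = -2 + T
I = 20 (I = 16 - 1*(-4) = 16 + 4 = 20)
D(l, L) = 20
D(-12, O(-4, 3))*N = 20*(-9117) = -182340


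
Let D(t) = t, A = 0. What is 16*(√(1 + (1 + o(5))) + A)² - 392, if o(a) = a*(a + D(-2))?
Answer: -120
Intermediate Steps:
o(a) = a*(-2 + a) (o(a) = a*(a - 2) = a*(-2 + a))
16*(√(1 + (1 + o(5))) + A)² - 392 = 16*(√(1 + (1 + 5*(-2 + 5))) + 0)² - 392 = 16*(√(1 + (1 + 5*3)) + 0)² - 392 = 16*(√(1 + (1 + 15)) + 0)² - 392 = 16*(√(1 + 16) + 0)² - 392 = 16*(√17 + 0)² - 392 = 16*(√17)² - 392 = 16*17 - 392 = 272 - 392 = -120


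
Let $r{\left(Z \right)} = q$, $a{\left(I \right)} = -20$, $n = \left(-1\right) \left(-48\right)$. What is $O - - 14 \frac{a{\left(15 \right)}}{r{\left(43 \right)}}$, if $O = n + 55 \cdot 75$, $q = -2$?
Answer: $4313$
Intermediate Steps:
$n = 48$
$r{\left(Z \right)} = -2$
$O = 4173$ ($O = 48 + 55 \cdot 75 = 48 + 4125 = 4173$)
$O - - 14 \frac{a{\left(15 \right)}}{r{\left(43 \right)}} = 4173 - - 14 \left(- \frac{20}{-2}\right) = 4173 - - 14 \left(\left(-20\right) \left(- \frac{1}{2}\right)\right) = 4173 - \left(-14\right) 10 = 4173 - -140 = 4173 + 140 = 4313$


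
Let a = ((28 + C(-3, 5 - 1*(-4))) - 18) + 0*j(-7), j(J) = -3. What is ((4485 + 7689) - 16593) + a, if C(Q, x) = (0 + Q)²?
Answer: -4400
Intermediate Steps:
C(Q, x) = Q²
a = 19 (a = ((28 + (-3)²) - 18) + 0*(-3) = ((28 + 9) - 18) + 0 = (37 - 18) + 0 = 19 + 0 = 19)
((4485 + 7689) - 16593) + a = ((4485 + 7689) - 16593) + 19 = (12174 - 16593) + 19 = -4419 + 19 = -4400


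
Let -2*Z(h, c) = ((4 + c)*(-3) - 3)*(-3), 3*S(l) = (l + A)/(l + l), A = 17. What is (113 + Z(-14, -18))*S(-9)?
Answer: -686/27 ≈ -25.407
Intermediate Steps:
S(l) = (17 + l)/(6*l) (S(l) = ((l + 17)/(l + l))/3 = ((17 + l)/((2*l)))/3 = ((17 + l)*(1/(2*l)))/3 = ((17 + l)/(2*l))/3 = (17 + l)/(6*l))
Z(h, c) = -45/2 - 9*c/2 (Z(h, c) = -((4 + c)*(-3) - 3)*(-3)/2 = -((-12 - 3*c) - 3)*(-3)/2 = -(-15 - 3*c)*(-3)/2 = -(45 + 9*c)/2 = -45/2 - 9*c/2)
(113 + Z(-14, -18))*S(-9) = (113 + (-45/2 - 9/2*(-18)))*((⅙)*(17 - 9)/(-9)) = (113 + (-45/2 + 81))*((⅙)*(-⅑)*8) = (113 + 117/2)*(-4/27) = (343/2)*(-4/27) = -686/27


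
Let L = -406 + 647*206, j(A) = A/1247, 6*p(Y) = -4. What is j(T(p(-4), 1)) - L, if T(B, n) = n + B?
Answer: -497089115/3741 ≈ -1.3288e+5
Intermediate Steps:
p(Y) = -⅔ (p(Y) = (⅙)*(-4) = -⅔)
T(B, n) = B + n
j(A) = A/1247 (j(A) = A*(1/1247) = A/1247)
L = 132876 (L = -406 + 133282 = 132876)
j(T(p(-4), 1)) - L = (-⅔ + 1)/1247 - 1*132876 = (1/1247)*(⅓) - 132876 = 1/3741 - 132876 = -497089115/3741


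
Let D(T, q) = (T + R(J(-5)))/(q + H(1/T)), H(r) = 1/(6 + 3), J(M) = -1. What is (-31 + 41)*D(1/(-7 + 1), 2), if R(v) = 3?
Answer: 255/19 ≈ 13.421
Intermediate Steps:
H(r) = 1/9
D(T, q) = (3 + T)/(1/9 + q) (D(T, q) = (T + 3)/(q + 1/9) = (3 + T)/(1/9 + q))
(-31 + 41)*D(1/(-7 + 1), 2) = (-31 + 41)*(9*(3 + 1/(-7 + 1))/(1 + 9*2)) = 10*(9*(3 + 1/(-6))/(1 + 18)) = 10*(9*(3 - 1/6)/19) = 10*(9*(1/19)*(17/6)) = 10*(51/38) = 255/19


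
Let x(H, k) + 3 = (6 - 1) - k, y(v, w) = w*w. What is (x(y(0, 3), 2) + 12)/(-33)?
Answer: -4/11 ≈ -0.36364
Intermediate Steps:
y(v, w) = w²
x(H, k) = 2 - k (x(H, k) = -3 + ((6 - 1) - k) = -3 + (5 - k) = 2 - k)
(x(y(0, 3), 2) + 12)/(-33) = ((2 - 1*2) + 12)/(-33) = ((2 - 2) + 12)*(-1/33) = (0 + 12)*(-1/33) = 12*(-1/33) = -4/11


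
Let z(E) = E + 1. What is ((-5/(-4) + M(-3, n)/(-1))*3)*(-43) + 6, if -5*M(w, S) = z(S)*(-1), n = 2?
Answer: -1557/20 ≈ -77.850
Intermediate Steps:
z(E) = 1 + E
M(w, S) = ⅕ + S/5 (M(w, S) = -(1 + S)*(-1)/5 = -(-1 - S)/5 = ⅕ + S/5)
((-5/(-4) + M(-3, n)/(-1))*3)*(-43) + 6 = ((-5/(-4) + (⅕ + (⅕)*2)/(-1))*3)*(-43) + 6 = ((-5*(-¼) + (⅕ + ⅖)*(-1))*3)*(-43) + 6 = ((5/4 + (⅗)*(-1))*3)*(-43) + 6 = ((5/4 - ⅗)*3)*(-43) + 6 = ((13/20)*3)*(-43) + 6 = (39/20)*(-43) + 6 = -1677/20 + 6 = -1557/20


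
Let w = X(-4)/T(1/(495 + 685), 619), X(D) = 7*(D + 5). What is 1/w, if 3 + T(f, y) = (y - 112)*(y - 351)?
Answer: 135873/7 ≈ 19410.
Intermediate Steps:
T(f, y) = -3 + (-351 + y)*(-112 + y) (T(f, y) = -3 + (y - 112)*(y - 351) = -3 + (-112 + y)*(-351 + y) = -3 + (-351 + y)*(-112 + y))
X(D) = 35 + 7*D (X(D) = 7*(5 + D) = 35 + 7*D)
w = 7/135873 (w = (35 + 7*(-4))/(39309 + 619**2 - 463*619) = (35 - 28)/(39309 + 383161 - 286597) = 7/135873 ≈ 5.1519e-5)
1/w = 1/(7/135873) = 135873/7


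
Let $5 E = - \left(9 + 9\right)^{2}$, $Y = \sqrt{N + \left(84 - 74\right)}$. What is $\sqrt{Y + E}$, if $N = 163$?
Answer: $\frac{\sqrt{-1620 + 25 \sqrt{173}}}{5} \approx 7.1866 i$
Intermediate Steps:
$Y = \sqrt{173}$ ($Y = \sqrt{163 + \left(84 - 74\right)} = \sqrt{163 + 10} = \sqrt{173} \approx 13.153$)
$E = - \frac{324}{5}$ ($E = \frac{\left(-1\right) \left(9 + 9\right)^{2}}{5} = \frac{\left(-1\right) 18^{2}}{5} = \frac{\left(-1\right) 324}{5} = \frac{1}{5} \left(-324\right) = - \frac{324}{5} \approx -64.8$)
$\sqrt{Y + E} = \sqrt{\sqrt{173} - \frac{324}{5}} = \sqrt{- \frac{324}{5} + \sqrt{173}}$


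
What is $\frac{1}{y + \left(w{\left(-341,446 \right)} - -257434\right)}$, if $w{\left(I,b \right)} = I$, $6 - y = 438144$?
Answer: $- \frac{1}{181045} \approx -5.5235 \cdot 10^{-6}$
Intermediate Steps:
$y = -438138$ ($y = 6 - 438144 = -438138$)
$\frac{1}{y + \left(w{\left(-341,446 \right)} - -257434\right)} = \frac{1}{-438138 - -257093} = \frac{1}{-438138 + \left(-341 + 257434\right)} = \frac{1}{-438138 + 257093} = \frac{1}{-181045} = - \frac{1}{181045}$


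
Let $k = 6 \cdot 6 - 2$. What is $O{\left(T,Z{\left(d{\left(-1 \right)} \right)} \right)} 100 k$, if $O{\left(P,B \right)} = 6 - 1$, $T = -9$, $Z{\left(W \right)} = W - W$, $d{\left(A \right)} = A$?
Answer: $17000$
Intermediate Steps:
$Z{\left(W \right)} = 0$
$O{\left(P,B \right)} = 5$ ($O{\left(P,B \right)} = 6 - 1 = 5$)
$k = 34$ ($k = 36 - 2 = 34$)
$O{\left(T,Z{\left(d{\left(-1 \right)} \right)} \right)} 100 k = 5 \cdot 100 \cdot 34 = 500 \cdot 34 = 17000$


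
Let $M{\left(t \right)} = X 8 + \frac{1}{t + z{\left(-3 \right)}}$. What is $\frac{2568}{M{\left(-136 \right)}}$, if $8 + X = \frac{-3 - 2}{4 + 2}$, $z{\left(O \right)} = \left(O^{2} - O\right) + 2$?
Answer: $- \frac{939888}{25867} \approx -36.335$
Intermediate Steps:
$z{\left(O \right)} = 2 + O^{2} - O$
$X = - \frac{53}{6}$ ($X = -8 + \frac{-3 - 2}{4 + 2} = -8 - \frac{5}{6} = - \frac{53}{6} \approx -8.8333$)
$M{\left(t \right)} = - \frac{212}{3} + \frac{1}{14 + t}$ ($M{\left(t \right)} = \left(- \frac{53}{6}\right) 8 + \frac{1}{t + \left(2 + \left(-3\right)^{2} - -3\right)} = - \frac{212}{3} + \frac{1}{t + \left(2 + 9 + 3\right)} = - \frac{212}{3} + \frac{1}{t + 14} = - \frac{212}{3} + \frac{1}{14 + t}$)
$\frac{2568}{M{\left(-136 \right)}} = \frac{2568}{\frac{1}{3} \frac{1}{14 - 136} \left(-2965 - -28832\right)} = \frac{2568}{\frac{1}{3} \frac{1}{-122} \left(-2965 + 28832\right)} = \frac{2568}{\frac{1}{3} \left(- \frac{1}{122}\right) 25867} = \frac{2568}{- \frac{25867}{366}} = 2568 \left(- \frac{366}{25867}\right) = - \frac{939888}{25867}$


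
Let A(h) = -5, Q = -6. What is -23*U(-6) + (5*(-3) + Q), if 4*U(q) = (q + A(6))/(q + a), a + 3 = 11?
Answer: 85/8 ≈ 10.625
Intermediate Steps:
a = 8 (a = -3 + 11 = 8)
U(q) = (-5 + q)/(4*(8 + q)) (U(q) = ((q - 5)/(q + 8))/4 = ((-5 + q)/(8 + q))/4 = (-5 + q)/(4*(8 + q)))
-23*U(-6) + (5*(-3) + Q) = -23*(-5 - 6)/(4*(8 - 6)) + (5*(-3) - 6) = -23*(-11)/(4*2) + (-15 - 6) = -23*(-11)/(4*2) - 21 = -23*(-11/8) - 21 = 253/8 - 21 = 85/8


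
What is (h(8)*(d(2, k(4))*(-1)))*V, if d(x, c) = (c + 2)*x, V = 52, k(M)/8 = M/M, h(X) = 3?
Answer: -3120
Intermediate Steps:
k(M) = 8 (k(M) = 8*(M/M) = 8*1 = 8)
d(x, c) = x*(2 + c) (d(x, c) = (2 + c)*x = x*(2 + c))
(h(8)*(d(2, k(4))*(-1)))*V = (3*((2*(2 + 8))*(-1)))*52 = (3*((2*10)*(-1)))*52 = (3*(20*(-1)))*52 = (3*(-20))*52 = -60*52 = -3120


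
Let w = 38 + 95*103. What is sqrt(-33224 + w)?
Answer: I*sqrt(23401) ≈ 152.97*I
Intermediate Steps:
w = 9823 (w = 38 + 9785 = 9823)
sqrt(-33224 + w) = sqrt(-33224 + 9823) = sqrt(-23401) = I*sqrt(23401)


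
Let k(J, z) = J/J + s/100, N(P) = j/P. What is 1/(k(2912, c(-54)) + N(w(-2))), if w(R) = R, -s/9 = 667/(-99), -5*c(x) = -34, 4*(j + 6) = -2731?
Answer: 2200/761159 ≈ 0.0028903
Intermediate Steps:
j = -2755/4 (j = -6 + (¼)*(-2731) = -6 - 2731/4 = -2755/4 ≈ -688.75)
c(x) = 34/5 (c(x) = -⅕*(-34) = 34/5)
s = 667/11 (s = -6003/(-99) = -6003*(-1)/99 = -9*(-667/99) = 667/11 ≈ 60.636)
N(P) = -2755/(4*P)
k(J, z) = 1767/1100 (k(J, z) = J/J + (667/11)/100 = 1 + (667/11)*(1/100) = 1 + 667/1100 = 1767/1100)
1/(k(2912, c(-54)) + N(w(-2))) = 1/(1767/1100 - 2755/4/(-2)) = 1/(1767/1100 - 2755/4*(-½)) = 1/(1767/1100 + 2755/8) = 1/(761159/2200) = 2200/761159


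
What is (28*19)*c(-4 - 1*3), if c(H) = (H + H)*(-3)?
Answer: 22344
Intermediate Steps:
c(H) = -6*H (c(H) = (2*H)*(-3) = -6*H)
(28*19)*c(-4 - 1*3) = (28*19)*(-6*(-4 - 1*3)) = 532*(-6*(-4 - 3)) = 532*(-6*(-7)) = 532*42 = 22344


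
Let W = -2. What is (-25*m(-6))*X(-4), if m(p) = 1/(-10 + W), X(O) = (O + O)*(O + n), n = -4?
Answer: 400/3 ≈ 133.33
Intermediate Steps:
X(O) = 2*O*(-4 + O) (X(O) = (O + O)*(O - 4) = (2*O)*(-4 + O) = 2*O*(-4 + O))
m(p) = -1/12 (m(p) = 1/(-10 - 2) = 1/(-12) = -1/12)
(-25*m(-6))*X(-4) = (-25*(-1/12))*(2*(-4)*(-4 - 4)) = 25*(2*(-4)*(-8))/12 = (25/12)*64 = 400/3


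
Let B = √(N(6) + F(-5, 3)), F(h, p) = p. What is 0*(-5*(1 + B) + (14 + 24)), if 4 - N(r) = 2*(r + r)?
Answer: 0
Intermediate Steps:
N(r) = 4 - 4*r (N(r) = 4 - 2*(r + r) = 4 - 2*2*r = 4 - 4*r)
B = I*√17 (B = √((4 - 4*6) + 3) = √((4 - 24) + 3) = √(-20 + 3) = √(-17) = I*√17 ≈ 4.1231*I)
0*(-5*(1 + B) + (14 + 24)) = 0*(-5*(1 + I*√17) + (14 + 24)) = 0*((-5 - 5*I*√17) + 38) = 0*(33 - 5*I*√17) = 0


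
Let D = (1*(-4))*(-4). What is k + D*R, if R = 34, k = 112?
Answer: 656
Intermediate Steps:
D = 16 (D = -4*(-4) = 16)
k + D*R = 112 + 16*34 = 112 + 544 = 656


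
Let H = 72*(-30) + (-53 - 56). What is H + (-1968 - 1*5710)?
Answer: -9947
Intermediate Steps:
H = -2269 (H = -2160 - 109 = -2269)
H + (-1968 - 1*5710) = -2269 + (-1968 - 1*5710) = -2269 + (-1968 - 5710) = -2269 - 7678 = -9947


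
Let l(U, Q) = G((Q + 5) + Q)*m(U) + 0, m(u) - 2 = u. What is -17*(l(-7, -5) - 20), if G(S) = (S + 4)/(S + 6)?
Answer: 255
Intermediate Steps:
m(u) = 2 + u
G(S) = (4 + S)/(6 + S)
l(U, Q) = (2 + U)*(9 + 2*Q)/(11 + 2*Q) (l(U, Q) = ((4 + ((Q + 5) + Q))/(6 + ((Q + 5) + Q)))*(2 + U) + 0 = ((4 + ((5 + Q) + Q))/(6 + ((5 + Q) + Q)))*(2 + U) + 0 = ((4 + (5 + 2*Q))/(6 + (5 + 2*Q)))*(2 + U) + 0 = ((9 + 2*Q)/(11 + 2*Q))*(2 + U) + 0 = (2 + U)*(9 + 2*Q)/(11 + 2*Q) + 0 = (2 + U)*(9 + 2*Q)/(11 + 2*Q))
-17*(l(-7, -5) - 20) = -17*((2 - 7)*(9 + 2*(-5))/(11 + 2*(-5)) - 20) = -17*(-5*(9 - 10)/(11 - 10) - 20) = -17*(-5*(-1)/1 - 20) = -17*(1*(-5)*(-1) - 20) = -17*(5 - 20) = -17*(-15) = 255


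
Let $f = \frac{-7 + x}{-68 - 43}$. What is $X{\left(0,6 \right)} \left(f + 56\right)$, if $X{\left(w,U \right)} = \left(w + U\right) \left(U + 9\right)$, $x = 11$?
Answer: $\frac{186360}{37} \approx 5036.8$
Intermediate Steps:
$f = - \frac{4}{111}$ ($f = \frac{-7 + 11}{-68 - 43} = \frac{4}{-111} = 4 \left(- \frac{1}{111}\right) = - \frac{4}{111} \approx -0.036036$)
$X{\left(w,U \right)} = \left(9 + U\right) \left(U + w\right)$ ($X{\left(w,U \right)} = \left(U + w\right) \left(9 + U\right) = \left(9 + U\right) \left(U + w\right)$)
$X{\left(0,6 \right)} \left(f + 56\right) = \left(6^{2} + 9 \cdot 6 + 9 \cdot 0 + 6 \cdot 0\right) \left(- \frac{4}{111} + 56\right) = \left(36 + 54 + 0 + 0\right) \frac{6212}{111} = 90 \cdot \frac{6212}{111} = \frac{186360}{37}$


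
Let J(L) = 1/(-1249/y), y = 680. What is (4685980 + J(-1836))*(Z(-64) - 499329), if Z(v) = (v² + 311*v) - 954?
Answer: -3020571387178940/1249 ≈ -2.4184e+12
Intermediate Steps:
J(L) = -680/1249 (J(L) = 1/(-1249/680) = -680/1249)
Z(v) = -954 + v² + 311*v
(4685980 + J(-1836))*(Z(-64) - 499329) = (4685980 - 680/1249)*((-954 + (-64)² + 311*(-64)) - 499329) = 5852788340*((-954 + 4096 - 19904) - 499329)/1249 = 5852788340*(-16762 - 499329)/1249 = (5852788340/1249)*(-516091) = -3020571387178940/1249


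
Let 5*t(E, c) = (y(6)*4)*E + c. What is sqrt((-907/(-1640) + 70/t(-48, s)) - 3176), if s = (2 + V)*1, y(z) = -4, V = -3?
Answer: I*sqrt(1255916830143170)/628940 ≈ 56.347*I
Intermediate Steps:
s = -1 (s = (2 - 3)*1 = -1*1 = -1)
t(E, c) = -16*E/5 + c/5 (t(E, c) = ((-4*4)*E + c)/5 = (-16*E + c)/5 = (c - 16*E)/5 = -16*E/5 + c/5)
sqrt((-907/(-1640) + 70/t(-48, s)) - 3176) = sqrt((-907/(-1640) + 70/(-16/5*(-48) + (1/5)*(-1))) - 3176) = sqrt((-907*(-1/1640) + 70/(768/5 - 1/5)) - 3176) = sqrt((907/1640 + 70/(767/5)) - 3176) = sqrt((907/1640 + 70*(5/767)) - 3176) = sqrt((907/1640 + 350/767) - 3176) = sqrt(1269669/1257880 - 3176) = sqrt(-3993757211/1257880) = I*sqrt(1255916830143170)/628940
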